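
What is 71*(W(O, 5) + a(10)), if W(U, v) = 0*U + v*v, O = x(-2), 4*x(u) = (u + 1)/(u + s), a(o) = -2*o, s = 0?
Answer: 355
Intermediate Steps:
x(u) = (1 + u)/(4*u) (x(u) = ((u + 1)/(u + 0))/4 = ((1 + u)/u)/4 = (1 + u)/(4*u))
O = ⅛ (O = (¼)*(1 - 2)/(-2) = (¼)*(-½)*(-1) = ⅛ ≈ 0.12500)
W(U, v) = v² (W(U, v) = 0 + v² = v²)
71*(W(O, 5) + a(10)) = 71*(5² - 2*10) = 71*(25 - 20) = 71*5 = 355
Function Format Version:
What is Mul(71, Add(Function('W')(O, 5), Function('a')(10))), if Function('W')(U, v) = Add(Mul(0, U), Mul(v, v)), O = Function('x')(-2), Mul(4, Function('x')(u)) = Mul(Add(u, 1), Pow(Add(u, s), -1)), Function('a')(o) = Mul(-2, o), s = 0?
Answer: 355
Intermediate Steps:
Function('x')(u) = Mul(Rational(1, 4), Pow(u, -1), Add(1, u)) (Function('x')(u) = Mul(Rational(1, 4), Mul(Add(u, 1), Pow(Add(u, 0), -1))) = Mul(Rational(1, 4), Mul(Add(1, u), Pow(u, -1))) = Mul(Rational(1, 4), Mul(Pow(u, -1), Add(1, u))) = Mul(Rational(1, 4), Pow(u, -1), Add(1, u)))
O = Rational(1, 8) (O = Mul(Rational(1, 4), Pow(-2, -1), Add(1, -2)) = Mul(Rational(1, 4), Rational(-1, 2), -1) = Rational(1, 8) ≈ 0.12500)
Function('W')(U, v) = Pow(v, 2) (Function('W')(U, v) = Add(0, Pow(v, 2)) = Pow(v, 2))
Mul(71, Add(Function('W')(O, 5), Function('a')(10))) = Mul(71, Add(Pow(5, 2), Mul(-2, 10))) = Mul(71, Add(25, -20)) = Mul(71, 5) = 355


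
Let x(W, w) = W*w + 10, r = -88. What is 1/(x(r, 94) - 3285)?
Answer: -1/11547 ≈ -8.6603e-5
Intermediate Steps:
x(W, w) = 10 + W*w
1/(x(r, 94) - 3285) = 1/((10 - 88*94) - 3285) = 1/((10 - 8272) - 3285) = 1/(-8262 - 3285) = 1/(-11547) = -1/11547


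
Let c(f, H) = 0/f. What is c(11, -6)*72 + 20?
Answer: 20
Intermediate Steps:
c(f, H) = 0
c(11, -6)*72 + 20 = 0*72 + 20 = 0 + 20 = 20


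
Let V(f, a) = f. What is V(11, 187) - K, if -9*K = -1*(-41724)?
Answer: 4647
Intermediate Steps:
K = -4636 (K = -(-1)*(-41724)/9 = -⅑*41724 = -4636)
V(11, 187) - K = 11 - 1*(-4636) = 11 + 4636 = 4647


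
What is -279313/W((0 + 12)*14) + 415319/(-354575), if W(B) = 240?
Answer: -19827416707/17019600 ≈ -1165.0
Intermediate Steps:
-279313/W((0 + 12)*14) + 415319/(-354575) = -279313/240 + 415319/(-354575) = -279313*1/240 + 415319*(-1/354575) = -279313/240 - 415319/354575 = -19827416707/17019600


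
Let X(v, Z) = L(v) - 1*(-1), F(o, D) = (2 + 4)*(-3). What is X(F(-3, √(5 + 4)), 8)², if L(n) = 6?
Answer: 49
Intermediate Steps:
F(o, D) = -18 (F(o, D) = 6*(-3) = -18)
X(v, Z) = 7 (X(v, Z) = 6 - 1*(-1) = 6 + 1 = 7)
X(F(-3, √(5 + 4)), 8)² = 7² = 49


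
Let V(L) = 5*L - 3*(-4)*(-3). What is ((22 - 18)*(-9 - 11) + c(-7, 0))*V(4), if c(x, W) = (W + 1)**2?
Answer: 1264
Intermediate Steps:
c(x, W) = (1 + W)**2
V(L) = -36 + 5*L (V(L) = 5*L + 12*(-3) = 5*L - 36 = -36 + 5*L)
((22 - 18)*(-9 - 11) + c(-7, 0))*V(4) = ((22 - 18)*(-9 - 11) + (1 + 0)**2)*(-36 + 5*4) = (4*(-20) + 1**2)*(-36 + 20) = (-80 + 1)*(-16) = -79*(-16) = 1264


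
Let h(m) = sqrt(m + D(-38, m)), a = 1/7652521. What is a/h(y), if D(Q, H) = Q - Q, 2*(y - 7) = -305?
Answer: -I*sqrt(582)/2226883611 ≈ -1.0833e-8*I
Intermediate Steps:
y = -291/2 (y = 7 + (1/2)*(-305) = 7 - 305/2 = -291/2 ≈ -145.50)
D(Q, H) = 0
a = 1/7652521 ≈ 1.3068e-7
h(m) = sqrt(m) (h(m) = sqrt(m + 0) = sqrt(m))
a/h(y) = 1/(7652521*(sqrt(-291/2))) = 1/(7652521*((I*sqrt(582)/2))) = (-I*sqrt(582)/291)/7652521 = -I*sqrt(582)/2226883611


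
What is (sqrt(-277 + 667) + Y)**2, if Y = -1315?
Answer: (1315 - sqrt(390))**2 ≈ 1.6777e+6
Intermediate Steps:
(sqrt(-277 + 667) + Y)**2 = (sqrt(-277 + 667) - 1315)**2 = (sqrt(390) - 1315)**2 = (-1315 + sqrt(390))**2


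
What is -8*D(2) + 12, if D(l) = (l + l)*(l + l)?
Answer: -116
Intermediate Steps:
D(l) = 4*l**2 (D(l) = (2*l)*(2*l) = 4*l**2)
-8*D(2) + 12 = -32*2**2 + 12 = -32*4 + 12 = -8*16 + 12 = -128 + 12 = -116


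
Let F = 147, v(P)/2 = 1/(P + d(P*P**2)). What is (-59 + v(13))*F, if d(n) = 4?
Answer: -147147/17 ≈ -8655.7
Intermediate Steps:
v(P) = 2/(4 + P) (v(P) = 2/(P + 4) = 2/(4 + P))
(-59 + v(13))*F = (-59 + 2/(4 + 13))*147 = (-59 + 2/17)*147 = -1001/17*147 = -147147/17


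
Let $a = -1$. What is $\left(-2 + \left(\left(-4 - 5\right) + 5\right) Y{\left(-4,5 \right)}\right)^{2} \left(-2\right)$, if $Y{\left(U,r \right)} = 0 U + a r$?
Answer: $-648$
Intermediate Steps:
$Y{\left(U,r \right)} = - r$ ($Y{\left(U,r \right)} = 0 U - r = 0 - r = - r$)
$\left(-2 + \left(\left(-4 - 5\right) + 5\right) Y{\left(-4,5 \right)}\right)^{2} \left(-2\right) = \left(-2 + \left(\left(-4 - 5\right) + 5\right) \left(\left(-1\right) 5\right)\right)^{2} \left(-2\right) = \left(-2 + \left(-9 + 5\right) \left(-5\right)\right)^{2} \left(-2\right) = \left(-2 - -20\right)^{2} \left(-2\right) = \left(-2 + 20\right)^{2} \left(-2\right) = 18^{2} \left(-2\right) = 324 \left(-2\right) = -648$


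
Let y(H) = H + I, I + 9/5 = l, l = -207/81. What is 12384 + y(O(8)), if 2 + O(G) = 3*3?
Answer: 557399/45 ≈ 12387.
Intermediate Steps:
l = -23/9 (l = -207*1/81 = -23/9 ≈ -2.5556)
O(G) = 7 (O(G) = -2 + 3*3 = -2 + 9 = 7)
I = -196/45 (I = -9/5 - 23/9 = -196/45 ≈ -4.3556)
y(H) = -196/45 + H (y(H) = H - 196/45 = -196/45 + H)
12384 + y(O(8)) = 12384 + (-196/45 + 7) = 12384 + 119/45 = 557399/45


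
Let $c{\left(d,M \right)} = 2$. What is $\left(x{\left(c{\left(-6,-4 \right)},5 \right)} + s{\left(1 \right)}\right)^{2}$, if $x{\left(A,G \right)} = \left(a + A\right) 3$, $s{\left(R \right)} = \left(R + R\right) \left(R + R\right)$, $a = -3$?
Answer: $1$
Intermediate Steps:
$s{\left(R \right)} = 4 R^{2}$ ($s{\left(R \right)} = 2 R 2 R = 4 R^{2}$)
$x{\left(A,G \right)} = -9 + 3 A$ ($x{\left(A,G \right)} = \left(-3 + A\right) 3 = -9 + 3 A$)
$\left(x{\left(c{\left(-6,-4 \right)},5 \right)} + s{\left(1 \right)}\right)^{2} = \left(\left(-9 + 3 \cdot 2\right) + 4 \cdot 1^{2}\right)^{2} = \left(\left(-9 + 6\right) + 4 \cdot 1\right)^{2} = \left(-3 + 4\right)^{2} = 1^{2} = 1$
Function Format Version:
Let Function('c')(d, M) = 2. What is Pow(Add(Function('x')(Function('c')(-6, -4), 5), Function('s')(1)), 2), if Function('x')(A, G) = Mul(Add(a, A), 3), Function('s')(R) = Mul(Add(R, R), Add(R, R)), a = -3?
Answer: 1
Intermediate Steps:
Function('s')(R) = Mul(4, Pow(R, 2)) (Function('s')(R) = Mul(Mul(2, R), Mul(2, R)) = Mul(4, Pow(R, 2)))
Function('x')(A, G) = Add(-9, Mul(3, A)) (Function('x')(A, G) = Mul(Add(-3, A), 3) = Add(-9, Mul(3, A)))
Pow(Add(Function('x')(Function('c')(-6, -4), 5), Function('s')(1)), 2) = Pow(Add(Add(-9, Mul(3, 2)), Mul(4, Pow(1, 2))), 2) = Pow(Add(Add(-9, 6), Mul(4, 1)), 2) = Pow(Add(-3, 4), 2) = Pow(1, 2) = 1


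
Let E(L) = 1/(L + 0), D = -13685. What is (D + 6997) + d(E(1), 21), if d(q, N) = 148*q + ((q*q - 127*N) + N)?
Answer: -9185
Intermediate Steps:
E(L) = 1/L
d(q, N) = q² - 126*N + 148*q (d(q, N) = 148*q + ((q² - 127*N) + N) = 148*q + (q² - 126*N) = q² - 126*N + 148*q)
(D + 6997) + d(E(1), 21) = (-13685 + 6997) + ((1/1)² - 126*21 + 148/1) = -6688 + (1² - 2646 + 148*1) = -6688 + (1 - 2646 + 148) = -6688 - 2497 = -9185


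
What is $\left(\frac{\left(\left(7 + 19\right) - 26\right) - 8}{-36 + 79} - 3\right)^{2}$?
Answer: $\frac{18769}{1849} \approx 10.151$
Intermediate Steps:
$\left(\frac{\left(\left(7 + 19\right) - 26\right) - 8}{-36 + 79} - 3\right)^{2} = \left(\frac{\left(26 - 26\right) - 8}{43} - 3\right)^{2} = \left(\left(0 - 8\right) \frac{1}{43} - 3\right)^{2} = \left(\left(-8\right) \frac{1}{43} - 3\right)^{2} = \left(- \frac{8}{43} - 3\right)^{2} = \left(- \frac{137}{43}\right)^{2} = \frac{18769}{1849}$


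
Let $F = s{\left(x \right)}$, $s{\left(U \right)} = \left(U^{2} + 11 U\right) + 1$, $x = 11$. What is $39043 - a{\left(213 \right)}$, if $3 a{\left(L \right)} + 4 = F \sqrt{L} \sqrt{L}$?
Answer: $\frac{65374}{3} \approx 21791.0$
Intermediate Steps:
$s{\left(U \right)} = 1 + U^{2} + 11 U$
$F = 243$ ($F = 1 + 11^{2} + 11 \cdot 11 = 1 + 121 + 121 = 243$)
$a{\left(L \right)} = - \frac{4}{3} + 81 L$ ($a{\left(L \right)} = - \frac{4}{3} + \frac{243 \sqrt{L} \sqrt{L}}{3} = - \frac{4}{3} + \frac{243 L}{3} = - \frac{4}{3} + 81 L$)
$39043 - a{\left(213 \right)} = 39043 - \left(- \frac{4}{3} + 81 \cdot 213\right) = 39043 - \left(- \frac{4}{3} + 17253\right) = 39043 - \frac{51755}{3} = \frac{65374}{3}$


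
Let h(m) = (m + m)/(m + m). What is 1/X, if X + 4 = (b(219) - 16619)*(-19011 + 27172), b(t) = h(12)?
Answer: -1/135619502 ≈ -7.3736e-9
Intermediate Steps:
h(m) = 1 (h(m) = (2*m)/((2*m)) = (2*m)*(1/(2*m)) = 1)
b(t) = 1
X = -135619502 (X = -4 + (1 - 16619)*(-19011 + 27172) = -4 - 16618*8161 = -4 - 135619498 = -135619502)
1/X = 1/(-135619502) = -1/135619502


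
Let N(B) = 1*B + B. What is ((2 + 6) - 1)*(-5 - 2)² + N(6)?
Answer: 355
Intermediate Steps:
N(B) = 2*B (N(B) = B + B = 2*B)
((2 + 6) - 1)*(-5 - 2)² + N(6) = ((2 + 6) - 1)*(-5 - 2)² + 2*6 = (8 - 1)*(-7)² + 12 = 7*49 + 12 = 343 + 12 = 355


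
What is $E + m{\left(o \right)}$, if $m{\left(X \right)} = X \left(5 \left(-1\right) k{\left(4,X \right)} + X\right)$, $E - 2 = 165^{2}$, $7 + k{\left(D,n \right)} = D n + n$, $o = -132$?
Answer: $-395569$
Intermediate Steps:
$k{\left(D,n \right)} = -7 + n + D n$ ($k{\left(D,n \right)} = -7 + \left(D n + n\right) = -7 + \left(n + D n\right) = -7 + n + D n$)
$E = 27227$ ($E = 2 + 165^{2} = 2 + 27225 = 27227$)
$m{\left(X \right)} = X \left(35 - 24 X\right)$ ($m{\left(X \right)} = X \left(5 \left(-1\right) \left(-7 + X + 4 X\right) + X\right) = X \left(- 5 \left(-7 + 5 X\right) + X\right) = X \left(\left(35 - 25 X\right) + X\right) = X \left(35 - 24 X\right)$)
$E + m{\left(o \right)} = 27227 - 132 \left(35 - -3168\right) = 27227 - 132 \left(35 + 3168\right) = 27227 - 422796 = -395569$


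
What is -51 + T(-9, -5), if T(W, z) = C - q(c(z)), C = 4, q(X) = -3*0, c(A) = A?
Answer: -47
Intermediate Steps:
q(X) = 0
T(W, z) = 4 (T(W, z) = 4 - 1*0 = 4 + 0 = 4)
-51 + T(-9, -5) = -51 + 4 = -47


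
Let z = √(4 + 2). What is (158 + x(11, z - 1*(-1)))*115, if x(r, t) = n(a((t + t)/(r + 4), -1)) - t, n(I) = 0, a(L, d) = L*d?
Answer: 18055 - 115*√6 ≈ 17773.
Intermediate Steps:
z = √6 ≈ 2.4495
x(r, t) = -t (x(r, t) = 0 - t = -t)
(158 + x(11, z - 1*(-1)))*115 = (158 - (√6 - 1*(-1)))*115 = (158 - (√6 + 1))*115 = (158 - (1 + √6))*115 = (158 + (-1 - √6))*115 = (157 - √6)*115 = 18055 - 115*√6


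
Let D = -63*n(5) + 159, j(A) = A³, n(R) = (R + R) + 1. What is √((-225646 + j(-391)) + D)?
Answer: I*√60002651 ≈ 7746.1*I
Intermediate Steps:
n(R) = 1 + 2*R (n(R) = 2*R + 1 = 1 + 2*R)
D = -534 (D = -63*(1 + 2*5) + 159 = -63*(1 + 10) + 159 = -63*11 + 159 = -693 + 159 = -534)
√((-225646 + j(-391)) + D) = √((-225646 + (-391)³) - 534) = √((-225646 - 59776471) - 534) = √(-60002117 - 534) = √(-60002651) = I*√60002651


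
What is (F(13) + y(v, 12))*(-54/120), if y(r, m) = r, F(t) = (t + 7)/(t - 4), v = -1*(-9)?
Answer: -101/20 ≈ -5.0500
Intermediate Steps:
v = 9
F(t) = (7 + t)/(-4 + t)
(F(13) + y(v, 12))*(-54/120) = ((7 + 13)/(-4 + 13) + 9)*(-54/120) = (20/9 + 9)*(-54*1/120) = ((⅑)*20 + 9)*(-9/20) = (20/9 + 9)*(-9/20) = (101/9)*(-9/20) = -101/20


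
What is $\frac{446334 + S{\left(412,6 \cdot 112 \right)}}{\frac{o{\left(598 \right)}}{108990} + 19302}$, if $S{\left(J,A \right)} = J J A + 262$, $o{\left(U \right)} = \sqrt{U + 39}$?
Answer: $\frac{535846329679953967200}{90319567172979587} - \frac{1782991761480 \sqrt{13}}{90319567172979587} \approx 5932.8$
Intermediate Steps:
$o{\left(U \right)} = \sqrt{39 + U}$
$S{\left(J,A \right)} = 262 + A J^{2}$ ($S{\left(J,A \right)} = J^{2} A + 262 = A J^{2} + 262 = 262 + A J^{2}$)
$\frac{446334 + S{\left(412,6 \cdot 112 \right)}}{\frac{o{\left(598 \right)}}{108990} + 19302} = \frac{446334 + \left(262 + 6 \cdot 112 \cdot 412^{2}\right)}{\frac{\sqrt{39 + 598}}{108990} + 19302} = \frac{446334 + \left(262 + 672 \cdot 169744\right)}{\sqrt{637} \cdot \frac{1}{108990} + 19302} = \frac{446334 + \left(262 + 114067968\right)}{7 \sqrt{13} \cdot \frac{1}{108990} + 19302} = \frac{446334 + 114068230}{\frac{\sqrt{13}}{15570} + 19302} = \frac{114514564}{19302 + \frac{\sqrt{13}}{15570}}$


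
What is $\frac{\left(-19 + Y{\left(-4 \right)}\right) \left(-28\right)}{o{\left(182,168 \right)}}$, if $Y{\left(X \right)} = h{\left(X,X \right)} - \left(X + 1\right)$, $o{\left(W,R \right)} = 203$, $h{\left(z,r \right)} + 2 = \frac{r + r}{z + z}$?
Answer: $\frac{68}{29} \approx 2.3448$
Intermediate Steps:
$h{\left(z,r \right)} = -2 + \frac{r}{z}$ ($h{\left(z,r \right)} = -2 + \frac{r + r}{z + z} = -2 + \frac{2 r}{2 z} = -2 + 2 r \frac{1}{2 z} = -2 + \frac{r}{z}$)
$Y{\left(X \right)} = -2 - X$ ($Y{\left(X \right)} = \left(-2 + \frac{X}{X}\right) - \left(X + 1\right) = \left(-2 + 1\right) - \left(1 + X\right) = -1 - \left(1 + X\right) = -2 - X$)
$\frac{\left(-19 + Y{\left(-4 \right)}\right) \left(-28\right)}{o{\left(182,168 \right)}} = \frac{\left(-19 - -2\right) \left(-28\right)}{203} = \left(-19 + \left(-2 + 4\right)\right) \left(-28\right) \frac{1}{203} = \left(-19 + 2\right) \left(-28\right) \frac{1}{203} = \left(-17\right) \left(-28\right) \frac{1}{203} = 476 \cdot \frac{1}{203} = \frac{68}{29}$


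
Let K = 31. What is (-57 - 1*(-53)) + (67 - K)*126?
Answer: 4532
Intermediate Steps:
(-57 - 1*(-53)) + (67 - K)*126 = (-57 - 1*(-53)) + (67 - 1*31)*126 = (-57 + 53) + (67 - 31)*126 = -4 + 36*126 = -4 + 4536 = 4532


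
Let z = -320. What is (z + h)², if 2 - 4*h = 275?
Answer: 2411809/16 ≈ 1.5074e+5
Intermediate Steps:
h = -273/4 (h = ½ - ¼*275 = ½ - 275/4 = -273/4 ≈ -68.250)
(z + h)² = (-320 - 273/4)² = (-1553/4)² = 2411809/16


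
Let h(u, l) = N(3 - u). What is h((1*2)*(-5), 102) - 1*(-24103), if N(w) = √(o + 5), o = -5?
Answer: 24103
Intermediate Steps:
N(w) = 0 (N(w) = √(-5 + 5) = √0 = 0)
h(u, l) = 0
h((1*2)*(-5), 102) - 1*(-24103) = 0 - 1*(-24103) = 0 + 24103 = 24103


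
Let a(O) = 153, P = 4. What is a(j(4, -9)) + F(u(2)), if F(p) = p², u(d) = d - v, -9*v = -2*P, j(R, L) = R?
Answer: 12493/81 ≈ 154.23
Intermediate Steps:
v = 8/9 (v = -(-2)*4/9 = -⅑*(-8) = 8/9 ≈ 0.88889)
u(d) = -8/9 + d (u(d) = d - 1*8/9 = d - 8/9 = -8/9 + d)
a(j(4, -9)) + F(u(2)) = 153 + (-8/9 + 2)² = 153 + (10/9)² = 153 + 100/81 = 12493/81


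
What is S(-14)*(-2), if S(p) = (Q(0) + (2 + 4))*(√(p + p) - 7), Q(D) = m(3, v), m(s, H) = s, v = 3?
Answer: 126 - 36*I*√7 ≈ 126.0 - 95.247*I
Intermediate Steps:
Q(D) = 3
S(p) = -63 + 9*√2*√p (S(p) = (3 + (2 + 4))*(√(p + p) - 7) = (3 + 6)*(√(2*p) - 7) = 9*(√2*√p - 7) = 9*(-7 + √2*√p) = -63 + 9*√2*√p)
S(-14)*(-2) = (-63 + 9*√2*√(-14))*(-2) = (-63 + 9*√2*(I*√14))*(-2) = (-63 + 18*I*√7)*(-2) = 126 - 36*I*√7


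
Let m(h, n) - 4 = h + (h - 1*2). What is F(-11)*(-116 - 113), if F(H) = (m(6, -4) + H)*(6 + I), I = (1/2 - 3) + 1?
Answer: -6183/2 ≈ -3091.5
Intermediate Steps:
I = -3/2 (I = (½ - 3) + 1 = -5/2 + 1 = -3/2 ≈ -1.5000)
m(h, n) = 2 + 2*h (m(h, n) = 4 + (h + (h - 1*2)) = 4 + (h + (h - 2)) = 4 + (h + (-2 + h)) = 4 + (-2 + 2*h) = 2 + 2*h)
F(H) = 63 + 9*H/2 (F(H) = ((2 + 2*6) + H)*(6 - 3/2) = ((2 + 12) + H)*(9/2) = (14 + H)*(9/2) = 63 + 9*H/2)
F(-11)*(-116 - 113) = (63 + (9/2)*(-11))*(-116 - 113) = (63 - 99/2)*(-229) = (27/2)*(-229) = -6183/2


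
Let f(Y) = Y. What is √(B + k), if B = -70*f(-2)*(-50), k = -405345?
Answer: I*√412345 ≈ 642.14*I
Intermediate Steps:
B = -7000 (B = -70*(-2)*(-50) = 140*(-50) = -7000)
√(B + k) = √(-7000 - 405345) = √(-412345) = I*√412345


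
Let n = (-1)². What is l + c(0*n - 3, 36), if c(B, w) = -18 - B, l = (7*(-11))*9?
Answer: -708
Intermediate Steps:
n = 1
l = -693 (l = -77*9 = -693)
l + c(0*n - 3, 36) = -693 + (-18 - (0*1 - 3)) = -693 + (-18 - (0 - 3)) = -693 + (-18 - 1*(-3)) = -693 + (-18 + 3) = -693 - 15 = -708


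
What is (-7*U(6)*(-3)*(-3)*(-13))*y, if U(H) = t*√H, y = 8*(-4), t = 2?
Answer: -52416*√6 ≈ -1.2839e+5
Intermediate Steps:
y = -32
U(H) = 2*√H
(-7*U(6)*(-3)*(-3)*(-13))*y = (-7*(2*√6)*(-3)*(-3)*(-13))*(-32) = (-7*(-6*√6)*(-3)*(-13))*(-32) = (-126*√6*(-13))*(-32) = (1638*√6)*(-32) = -52416*√6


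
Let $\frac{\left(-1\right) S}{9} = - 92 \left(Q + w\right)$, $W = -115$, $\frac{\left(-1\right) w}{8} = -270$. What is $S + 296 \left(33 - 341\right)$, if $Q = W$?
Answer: $1602092$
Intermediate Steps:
$w = 2160$ ($w = \left(-8\right) \left(-270\right) = 2160$)
$Q = -115$
$S = 1693260$ ($S = - 9 \left(- 92 \left(-115 + 2160\right)\right) = - 9 \left(\left(-92\right) 2045\right) = \left(-9\right) \left(-188140\right) = 1693260$)
$S + 296 \left(33 - 341\right) = 1693260 + 296 \left(33 - 341\right) = 1693260 + 296 \left(-308\right) = 1693260 - 91168 = 1602092$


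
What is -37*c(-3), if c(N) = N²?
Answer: -333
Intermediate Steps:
-37*c(-3) = -37*(-3)² = -37*9 = -333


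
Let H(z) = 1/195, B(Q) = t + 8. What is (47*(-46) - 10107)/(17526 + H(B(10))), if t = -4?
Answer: -2392455/3417571 ≈ -0.70005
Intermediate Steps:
B(Q) = 4 (B(Q) = -4 + 8 = 4)
H(z) = 1/195
(47*(-46) - 10107)/(17526 + H(B(10))) = (47*(-46) - 10107)/(17526 + 1/195) = (-2162 - 10107)/(3417571/195) = -12269*195/3417571 = -2392455/3417571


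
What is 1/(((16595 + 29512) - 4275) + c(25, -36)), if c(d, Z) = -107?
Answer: 1/41725 ≈ 2.3966e-5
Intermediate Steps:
1/(((16595 + 29512) - 4275) + c(25, -36)) = 1/(((16595 + 29512) - 4275) - 107) = 1/((46107 - 4275) - 107) = 1/(41832 - 107) = 1/41725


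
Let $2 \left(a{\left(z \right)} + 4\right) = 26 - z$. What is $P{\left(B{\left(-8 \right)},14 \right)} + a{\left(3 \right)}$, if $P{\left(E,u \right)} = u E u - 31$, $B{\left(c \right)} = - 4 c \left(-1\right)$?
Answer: $- \frac{12591}{2} \approx -6295.5$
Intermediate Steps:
$B{\left(c \right)} = 4 c$
$P{\left(E,u \right)} = -31 + E u^{2}$ ($P{\left(E,u \right)} = E u u - 31 = E u^{2} - 31 = -31 + E u^{2}$)
$a{\left(z \right)} = 9 - \frac{z}{2}$ ($a{\left(z \right)} = -4 + \frac{26 - z}{2} = -4 - \left(-13 + \frac{z}{2}\right) = 9 - \frac{z}{2}$)
$P{\left(B{\left(-8 \right)},14 \right)} + a{\left(3 \right)} = \left(-31 + 4 \left(-8\right) 14^{2}\right) + \left(9 - \frac{3}{2}\right) = \left(-31 - 6272\right) + \left(9 - \frac{3}{2}\right) = \left(-31 - 6272\right) + \frac{15}{2} = -6303 + \frac{15}{2} = - \frac{12591}{2}$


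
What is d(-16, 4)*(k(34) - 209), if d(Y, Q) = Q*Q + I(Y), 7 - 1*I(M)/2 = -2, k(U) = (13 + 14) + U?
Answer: -5032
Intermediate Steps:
k(U) = 27 + U
I(M) = 18 (I(M) = 14 - 2*(-2) = 14 + 4 = 18)
d(Y, Q) = 18 + Q² (d(Y, Q) = Q*Q + 18 = Q² + 18 = 18 + Q²)
d(-16, 4)*(k(34) - 209) = (18 + 4²)*((27 + 34) - 209) = (18 + 16)*(61 - 209) = 34*(-148) = -5032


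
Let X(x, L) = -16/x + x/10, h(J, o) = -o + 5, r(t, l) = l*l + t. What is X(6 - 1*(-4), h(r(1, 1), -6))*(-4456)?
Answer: 13368/5 ≈ 2673.6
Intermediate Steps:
r(t, l) = t + l² (r(t, l) = l² + t = t + l²)
h(J, o) = 5 - o
X(x, L) = -16/x + x/10 (X(x, L) = -16/x + x*(⅒) = -16/x + x/10)
X(6 - 1*(-4), h(r(1, 1), -6))*(-4456) = (-16/(6 - 1*(-4)) + (6 - 1*(-4))/10)*(-4456) = (-16/(6 + 4) + (6 + 4)/10)*(-4456) = (-16/10 + (⅒)*10)*(-4456) = (-16*⅒ + 1)*(-4456) = (-8/5 + 1)*(-4456) = -⅗*(-4456) = 13368/5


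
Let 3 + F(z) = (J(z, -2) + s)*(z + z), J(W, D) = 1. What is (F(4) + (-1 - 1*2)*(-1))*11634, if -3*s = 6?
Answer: -93072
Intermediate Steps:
s = -2 (s = -1/3*6 = -2)
F(z) = -3 - 2*z (F(z) = -3 + (1 - 2)*(z + z) = -3 - 2*z)
(F(4) + (-1 - 1*2)*(-1))*11634 = ((-3 - 2*4) + (-1 - 1*2)*(-1))*11634 = ((-3 - 8) + (-1 - 2)*(-1))*11634 = (-11 - 3*(-1))*11634 = (-11 + 3)*11634 = -8*11634 = -93072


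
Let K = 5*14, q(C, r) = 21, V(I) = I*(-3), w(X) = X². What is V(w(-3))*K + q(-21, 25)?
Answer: -1869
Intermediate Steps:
V(I) = -3*I
K = 70
V(w(-3))*K + q(-21, 25) = -3*(-3)²*70 + 21 = -3*9*70 + 21 = -27*70 + 21 = -1890 + 21 = -1869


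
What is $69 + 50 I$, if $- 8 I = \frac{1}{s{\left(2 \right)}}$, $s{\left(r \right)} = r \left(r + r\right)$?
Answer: $\frac{2183}{32} \approx 68.219$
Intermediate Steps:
$s{\left(r \right)} = 2 r^{2}$ ($s{\left(r \right)} = r 2 r = 2 r^{2}$)
$I = - \frac{1}{64}$ ($I = - \frac{1}{8 \cdot 2 \cdot 2^{2}} = - \frac{1}{8 \cdot 2 \cdot 4} = - \frac{1}{8 \cdot 8} = \left(- \frac{1}{8}\right) \frac{1}{8} = - \frac{1}{64} \approx -0.015625$)
$69 + 50 I = 69 + 50 \left(- \frac{1}{64}\right) = 69 - \frac{25}{32} = \frac{2183}{32}$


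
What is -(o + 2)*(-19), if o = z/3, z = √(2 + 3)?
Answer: 38 + 19*√5/3 ≈ 52.162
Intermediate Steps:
z = √5 ≈ 2.2361
o = √5/3 ≈ 0.74536
-(o + 2)*(-19) = -(√5/3 + 2)*(-19) = -(2 + √5/3)*(-19) = (-2 - √5/3)*(-19) = 38 + 19*√5/3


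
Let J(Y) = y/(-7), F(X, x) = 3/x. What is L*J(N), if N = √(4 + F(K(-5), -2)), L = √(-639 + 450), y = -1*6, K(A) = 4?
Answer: 18*I*√21/7 ≈ 11.784*I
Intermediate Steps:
y = -6
L = 3*I*√21 (L = √(-189) = 3*I*√21 ≈ 13.748*I)
N = √10/2 (N = √(4 + 3/(-2)) = √(4 + 3*(-½)) = √(4 - 3/2) = √(5/2) = √10/2 ≈ 1.5811)
J(Y) = 6/7 (J(Y) = -6/(-7) = -6*(-⅐) = 6/7)
L*J(N) = (3*I*√21)*(6/7) = 18*I*√21/7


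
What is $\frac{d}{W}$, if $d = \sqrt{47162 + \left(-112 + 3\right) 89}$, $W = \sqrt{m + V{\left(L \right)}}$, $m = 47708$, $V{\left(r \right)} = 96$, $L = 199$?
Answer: $\frac{\sqrt{447696411}}{23902} \approx 0.88523$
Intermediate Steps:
$W = 2 \sqrt{11951}$ ($W = \sqrt{47708 + 96} = \sqrt{47804} = 2 \sqrt{11951} \approx 218.64$)
$d = \sqrt{37461}$ ($d = \sqrt{47162 - 9701} = \sqrt{37461} \approx 193.55$)
$\frac{d}{W} = \frac{\sqrt{37461}}{2 \sqrt{11951}} = \sqrt{37461} \frac{\sqrt{11951}}{23902} = \frac{\sqrt{447696411}}{23902}$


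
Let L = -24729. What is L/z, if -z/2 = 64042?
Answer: 24729/128084 ≈ 0.19307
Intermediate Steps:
z = -128084 (z = -2*64042 = -128084)
L/z = -24729/(-128084) = -24729*(-1/128084) = 24729/128084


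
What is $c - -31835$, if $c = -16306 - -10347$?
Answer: $25876$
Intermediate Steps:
$c = -5959$ ($c = -16306 + 10347 = -5959$)
$c - -31835 = -5959 - -31835 = -5959 + 31835 = 25876$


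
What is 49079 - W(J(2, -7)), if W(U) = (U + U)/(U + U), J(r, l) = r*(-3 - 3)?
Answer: 49078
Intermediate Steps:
J(r, l) = -6*r (J(r, l) = r*(-6) = -6*r)
W(U) = 1 (W(U) = (2*U)/((2*U)) = (2*U)*(1/(2*U)) = 1)
49079 - W(J(2, -7)) = 49079 - 1*1 = 49079 - 1 = 49078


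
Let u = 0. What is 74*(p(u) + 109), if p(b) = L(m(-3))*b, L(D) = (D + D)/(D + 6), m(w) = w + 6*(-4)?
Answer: 8066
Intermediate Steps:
m(w) = -24 + w (m(w) = w - 24 = -24 + w)
L(D) = 2*D/(6 + D) (L(D) = (2*D)/(6 + D) = 2*D/(6 + D))
p(b) = 18*b/7 (p(b) = (2*(-24 - 3)/(6 + (-24 - 3)))*b = (2*(-27)/(6 - 27))*b = (2*(-27)/(-21))*b = (2*(-27)*(-1/21))*b = 18*b/7)
74*(p(u) + 109) = 74*((18/7)*0 + 109) = 74*(0 + 109) = 74*109 = 8066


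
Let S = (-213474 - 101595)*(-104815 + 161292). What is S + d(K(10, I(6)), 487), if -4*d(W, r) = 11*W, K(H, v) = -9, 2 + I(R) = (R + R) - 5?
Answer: -71176607553/4 ≈ -1.7794e+10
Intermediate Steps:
I(R) = -7 + 2*R (I(R) = -2 + ((R + R) - 5) = -2 + (2*R - 5) = -2 + (-5 + 2*R) = -7 + 2*R)
d(W, r) = -11*W/4
S = -17794151913 (S = -315069*56477 = -17794151913)
S + d(K(10, I(6)), 487) = -17794151913 - 11/4*(-9) = -17794151913 + 99/4 = -71176607553/4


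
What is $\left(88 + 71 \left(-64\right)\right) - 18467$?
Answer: $-22923$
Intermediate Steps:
$\left(88 + 71 \left(-64\right)\right) - 18467 = \left(88 - 4544\right) - 18467 = -4456 - 18467 = -22923$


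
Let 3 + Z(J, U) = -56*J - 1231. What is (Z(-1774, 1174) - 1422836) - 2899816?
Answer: -4224542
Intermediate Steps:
Z(J, U) = -1234 - 56*J (Z(J, U) = -3 + (-56*J - 1231) = -3 + (-1231 - 56*J) = -1234 - 56*J)
(Z(-1774, 1174) - 1422836) - 2899816 = ((-1234 - 56*(-1774)) - 1422836) - 2899816 = ((-1234 + 99344) - 1422836) - 2899816 = (98110 - 1422836) - 2899816 = -1324726 - 2899816 = -4224542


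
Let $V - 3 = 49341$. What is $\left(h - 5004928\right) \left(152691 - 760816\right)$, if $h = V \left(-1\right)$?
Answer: $3073629160000$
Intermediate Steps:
$V = 49344$ ($V = 3 + 49341 = 49344$)
$h = -49344$ ($h = 49344 \left(-1\right) = -49344$)
$\left(h - 5004928\right) \left(152691 - 760816\right) = \left(-49344 - 5004928\right) \left(152691 - 760816\right) = \left(-5054272\right) \left(-608125\right) = 3073629160000$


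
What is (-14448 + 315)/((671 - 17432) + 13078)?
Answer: 14133/3683 ≈ 3.8374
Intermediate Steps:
(-14448 + 315)/((671 - 17432) + 13078) = -14133/(-16761 + 13078) = -14133/(-3683) = -14133*(-1/3683) = 14133/3683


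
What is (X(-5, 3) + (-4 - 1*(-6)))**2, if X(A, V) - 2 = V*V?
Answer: 169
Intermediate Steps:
X(A, V) = 2 + V**2 (X(A, V) = 2 + V*V = 2 + V**2)
(X(-5, 3) + (-4 - 1*(-6)))**2 = ((2 + 3**2) + (-4 - 1*(-6)))**2 = ((2 + 9) + (-4 + 6))**2 = (11 + 2)**2 = 13**2 = 169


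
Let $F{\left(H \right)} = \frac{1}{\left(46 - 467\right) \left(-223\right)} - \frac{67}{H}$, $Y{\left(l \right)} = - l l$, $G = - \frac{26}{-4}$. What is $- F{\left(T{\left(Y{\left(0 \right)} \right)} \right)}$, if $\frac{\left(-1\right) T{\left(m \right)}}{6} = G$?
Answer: $- \frac{6290200}{3661437} \approx -1.718$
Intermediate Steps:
$G = \frac{13}{2}$ ($G = \left(-26\right) \left(- \frac{1}{4}\right) = \frac{13}{2} \approx 6.5$)
$Y{\left(l \right)} = - l^{2}$
$T{\left(m \right)} = -39$ ($T{\left(m \right)} = \left(-6\right) \frac{13}{2} = -39$)
$F{\left(H \right)} = \frac{1}{93883} - \frac{67}{H}$ ($F{\left(H \right)} = \frac{1}{-421} \left(- \frac{1}{223}\right) - \frac{67}{H} = \left(- \frac{1}{421}\right) \left(- \frac{1}{223}\right) - \frac{67}{H} = \frac{1}{93883} - \frac{67}{H}$)
$- F{\left(T{\left(Y{\left(0 \right)} \right)} \right)} = - \frac{-6290161 - 39}{93883 \left(-39\right)} = - \frac{\left(-1\right) \left(-6290200\right)}{93883 \cdot 39} = \left(-1\right) \frac{6290200}{3661437} = - \frac{6290200}{3661437}$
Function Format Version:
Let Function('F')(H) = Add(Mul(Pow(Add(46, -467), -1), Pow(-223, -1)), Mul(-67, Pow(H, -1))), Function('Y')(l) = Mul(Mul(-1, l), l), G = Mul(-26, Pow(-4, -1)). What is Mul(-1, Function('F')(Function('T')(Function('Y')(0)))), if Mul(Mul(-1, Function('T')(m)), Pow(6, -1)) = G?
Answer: Rational(-6290200, 3661437) ≈ -1.7180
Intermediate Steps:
G = Rational(13, 2) (G = Mul(-26, Rational(-1, 4)) = Rational(13, 2) ≈ 6.5000)
Function('Y')(l) = Mul(-1, Pow(l, 2))
Function('T')(m) = -39 (Function('T')(m) = Mul(-6, Rational(13, 2)) = -39)
Function('F')(H) = Add(Rational(1, 93883), Mul(-67, Pow(H, -1))) (Function('F')(H) = Add(Mul(Pow(-421, -1), Rational(-1, 223)), Mul(-67, Pow(H, -1))) = Add(Mul(Rational(-1, 421), Rational(-1, 223)), Mul(-67, Pow(H, -1))) = Add(Rational(1, 93883), Mul(-67, Pow(H, -1))))
Mul(-1, Function('F')(Function('T')(Function('Y')(0)))) = Mul(-1, Mul(Rational(1, 93883), Pow(-39, -1), Add(-6290161, -39))) = Mul(-1, Mul(Rational(1, 93883), Rational(-1, 39), -6290200)) = Mul(-1, Rational(6290200, 3661437)) = Rational(-6290200, 3661437)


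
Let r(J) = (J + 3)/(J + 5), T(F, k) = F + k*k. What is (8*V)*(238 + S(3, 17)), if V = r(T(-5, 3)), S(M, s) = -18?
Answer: 12320/9 ≈ 1368.9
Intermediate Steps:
T(F, k) = F + k**2
r(J) = (3 + J)/(5 + J)
V = 7/9 (V = (3 + (-5 + 3**2))/(5 + (-5 + 3**2)) = (3 + (-5 + 9))/(5 + (-5 + 9)) = (3 + 4)/(5 + 4) = 7/9 ≈ 0.77778)
(8*V)*(238 + S(3, 17)) = (8*(7/9))*(238 - 18) = (56/9)*220 = 12320/9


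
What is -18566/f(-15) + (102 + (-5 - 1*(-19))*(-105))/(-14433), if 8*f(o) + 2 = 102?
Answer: -178630652/120275 ≈ -1485.2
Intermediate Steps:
f(o) = 25/2 (f(o) = -1/4 + (1/8)*102 = -1/4 + 51/4 = 25/2)
-18566/f(-15) + (102 + (-5 - 1*(-19))*(-105))/(-14433) = -18566/25/2 + (102 + (-5 - 1*(-19))*(-105))/(-14433) = -18566*2/25 + (102 + (-5 + 19)*(-105))*(-1/14433) = -37132/25 + (102 + 14*(-105))*(-1/14433) = -37132/25 + (102 - 1470)*(-1/14433) = -37132/25 - 1368*(-1/14433) = -37132/25 + 456/4811 = -178630652/120275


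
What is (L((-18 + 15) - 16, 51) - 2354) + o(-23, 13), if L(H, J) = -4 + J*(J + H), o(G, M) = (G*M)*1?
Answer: -1025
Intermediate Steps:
o(G, M) = G*M
L(H, J) = -4 + J*(H + J)
(L((-18 + 15) - 16, 51) - 2354) + o(-23, 13) = ((-4 + 51² + ((-18 + 15) - 16)*51) - 2354) - 23*13 = ((-4 + 2601 + (-3 - 16)*51) - 2354) - 299 = ((-4 + 2601 - 19*51) - 2354) - 299 = ((-4 + 2601 - 969) - 2354) - 299 = (1628 - 2354) - 299 = -726 - 299 = -1025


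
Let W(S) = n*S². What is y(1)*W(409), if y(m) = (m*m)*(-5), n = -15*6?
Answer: 75276450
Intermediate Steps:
n = -90
y(m) = -5*m² (y(m) = m²*(-5) = -5*m²)
W(S) = -90*S²
y(1)*W(409) = (-5*1²)*(-90*409²) = (-5*1)*(-90*167281) = -5*(-15055290) = 75276450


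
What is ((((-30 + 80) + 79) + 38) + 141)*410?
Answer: 126280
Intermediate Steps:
((((-30 + 80) + 79) + 38) + 141)*410 = (((50 + 79) + 38) + 141)*410 = ((129 + 38) + 141)*410 = (167 + 141)*410 = 308*410 = 126280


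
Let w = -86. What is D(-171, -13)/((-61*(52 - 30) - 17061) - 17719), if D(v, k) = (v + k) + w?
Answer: 135/18061 ≈ 0.0074747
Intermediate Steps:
D(v, k) = -86 + k + v (D(v, k) = (v + k) - 86 = (k + v) - 86 = -86 + k + v)
D(-171, -13)/((-61*(52 - 30) - 17061) - 17719) = (-86 - 13 - 171)/((-61*(52 - 30) - 17061) - 17719) = -270/((-61*22 - 17061) - 17719) = -270/((-1342 - 17061) - 17719) = -270/(-18403 - 17719) = -270/(-36122) = -270*(-1/36122) = 135/18061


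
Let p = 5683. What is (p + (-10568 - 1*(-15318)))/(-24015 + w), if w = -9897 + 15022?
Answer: -10433/18890 ≈ -0.55230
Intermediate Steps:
w = 5125
(p + (-10568 - 1*(-15318)))/(-24015 + w) = (5683 + (-10568 - 1*(-15318)))/(-24015 + 5125) = (5683 + (-10568 + 15318))/(-18890) = (5683 + 4750)*(-1/18890) = 10433*(-1/18890) = -10433/18890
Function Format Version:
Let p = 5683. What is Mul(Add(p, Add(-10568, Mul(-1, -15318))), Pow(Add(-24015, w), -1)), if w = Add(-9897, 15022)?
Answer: Rational(-10433, 18890) ≈ -0.55230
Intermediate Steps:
w = 5125
Mul(Add(p, Add(-10568, Mul(-1, -15318))), Pow(Add(-24015, w), -1)) = Mul(Add(5683, Add(-10568, Mul(-1, -15318))), Pow(Add(-24015, 5125), -1)) = Mul(Add(5683, Add(-10568, 15318)), Pow(-18890, -1)) = Mul(Add(5683, 4750), Rational(-1, 18890)) = Mul(10433, Rational(-1, 18890)) = Rational(-10433, 18890)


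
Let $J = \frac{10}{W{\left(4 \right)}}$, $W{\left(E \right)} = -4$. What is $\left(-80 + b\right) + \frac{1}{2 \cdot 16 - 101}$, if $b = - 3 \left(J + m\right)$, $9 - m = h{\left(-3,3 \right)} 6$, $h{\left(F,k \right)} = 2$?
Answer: $- \frac{8765}{138} \approx -63.514$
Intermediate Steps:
$m = -3$ ($m = 9 - 2 \cdot 6 = 9 - 12 = -3$)
$J = - \frac{5}{2}$ ($J = \frac{10}{-4} = 10 \left(- \frac{1}{4}\right) = - \frac{5}{2} \approx -2.5$)
$b = \frac{33}{2}$ ($b = - 3 \left(- \frac{5}{2} - 3\right) = \left(-3\right) \left(- \frac{11}{2}\right) = \frac{33}{2} \approx 16.5$)
$\left(-80 + b\right) + \frac{1}{2 \cdot 16 - 101} = \left(-80 + \frac{33}{2}\right) + \frac{1}{2 \cdot 16 - 101} = - \frac{127}{2} + \frac{1}{32 - 101} = - \frac{127}{2} + \frac{1}{-69} = - \frac{127}{2} - \frac{1}{69} = - \frac{8765}{138}$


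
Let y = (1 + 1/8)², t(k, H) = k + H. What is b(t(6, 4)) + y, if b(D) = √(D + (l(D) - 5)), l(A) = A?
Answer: 81/64 + √15 ≈ 5.1386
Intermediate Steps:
t(k, H) = H + k
y = 81/64 (y = (1 + ⅛)² = (9/8)² = 81/64 ≈ 1.2656)
b(D) = √(-5 + 2*D) (b(D) = √(D + (D - 5)) = √(D + (-5 + D)) = √(-5 + 2*D))
b(t(6, 4)) + y = √(-5 + 2*(4 + 6)) + 81/64 = √(-5 + 2*10) + 81/64 = √(-5 + 20) + 81/64 = √15 + 81/64 = 81/64 + √15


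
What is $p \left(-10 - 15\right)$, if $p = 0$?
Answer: $0$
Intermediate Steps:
$p \left(-10 - 15\right) = 0 \left(-10 - 15\right) = 0 \left(-25\right) = 0$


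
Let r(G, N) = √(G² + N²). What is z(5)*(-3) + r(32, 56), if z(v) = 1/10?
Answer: -3/10 + 8*√65 ≈ 64.198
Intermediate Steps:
z(v) = ⅒
z(5)*(-3) + r(32, 56) = (⅒)*(-3) + √(32² + 56²) = -3/10 + √(1024 + 3136) = -3/10 + √4160 = -3/10 + 8*√65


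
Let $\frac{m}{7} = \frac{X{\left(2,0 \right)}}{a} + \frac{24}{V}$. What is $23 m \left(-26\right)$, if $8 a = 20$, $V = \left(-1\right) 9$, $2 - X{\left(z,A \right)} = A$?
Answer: $\frac{117208}{15} \approx 7813.9$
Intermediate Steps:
$X{\left(z,A \right)} = 2 - A$
$V = -9$
$a = \frac{5}{2}$ ($a = \frac{1}{8} \cdot 20 = \frac{5}{2} \approx 2.5$)
$m = - \frac{196}{15}$ ($m = 7 \left(\frac{2 - 0}{\frac{5}{2}} + \frac{24}{-9}\right) = 7 \left(\left(2 + 0\right) \frac{2}{5} + 24 \left(- \frac{1}{9}\right)\right) = 7 \left(2 \cdot \frac{2}{5} - \frac{8}{3}\right) = 7 \left(\frac{4}{5} - \frac{8}{3}\right) = 7 \left(- \frac{28}{15}\right) = - \frac{196}{15} \approx -13.067$)
$23 m \left(-26\right) = 23 \left(- \frac{196}{15}\right) \left(-26\right) = \left(- \frac{4508}{15}\right) \left(-26\right) = \frac{117208}{15}$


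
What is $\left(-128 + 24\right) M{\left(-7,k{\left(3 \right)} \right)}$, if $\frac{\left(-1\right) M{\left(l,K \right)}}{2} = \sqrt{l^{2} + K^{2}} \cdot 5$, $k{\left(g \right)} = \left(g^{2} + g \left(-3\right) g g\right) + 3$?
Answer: $1040 \sqrt{4810} \approx 72128.0$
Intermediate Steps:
$k{\left(g \right)} = 3 + g^{2} - 3 g^{3}$ ($k{\left(g \right)} = \left(g^{2} + - 3 g g g\right) + 3 = \left(g^{2} + - 3 g^{2} g\right) + 3 = \left(g^{2} - 3 g^{3}\right) + 3 = 3 + g^{2} - 3 g^{3}$)
$M{\left(l,K \right)} = - 10 \sqrt{K^{2} + l^{2}}$ ($M{\left(l,K \right)} = - 2 \sqrt{l^{2} + K^{2}} \cdot 5 = - 2 \sqrt{K^{2} + l^{2}} \cdot 5 = - 2 \cdot 5 \sqrt{K^{2} + l^{2}} = - 10 \sqrt{K^{2} + l^{2}}$)
$\left(-128 + 24\right) M{\left(-7,k{\left(3 \right)} \right)} = \left(-128 + 24\right) \left(- 10 \sqrt{\left(3 + 3^{2} - 3 \cdot 3^{3}\right)^{2} + \left(-7\right)^{2}}\right) = - 104 \left(- 10 \sqrt{\left(3 + 9 - 81\right)^{2} + 49}\right) = - 104 \left(- 10 \sqrt{\left(-69\right)^{2} + 49}\right) = - 104 \left(- 10 \sqrt{4761 + 49}\right) = - 104 \left(- 10 \sqrt{4810}\right) = 1040 \sqrt{4810}$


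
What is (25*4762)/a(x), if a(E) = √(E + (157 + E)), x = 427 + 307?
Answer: 4762*√65/13 ≈ 2953.3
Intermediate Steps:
x = 734
a(E) = √(157 + 2*E)
(25*4762)/a(x) = (25*4762)/(√(157 + 2*734)) = 119050/(√(157 + 1468)) = 119050/(√1625) = 119050/((5*√65)) = 119050*(√65/325) = 4762*√65/13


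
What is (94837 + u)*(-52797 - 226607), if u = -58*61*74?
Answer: 46653482900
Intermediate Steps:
u = -261812 (u = -3538*74 = -261812)
(94837 + u)*(-52797 - 226607) = (94837 - 261812)*(-52797 - 226607) = -166975*(-279404) = 46653482900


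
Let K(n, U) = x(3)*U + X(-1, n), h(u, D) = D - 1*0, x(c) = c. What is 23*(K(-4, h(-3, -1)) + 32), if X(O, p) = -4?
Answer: 575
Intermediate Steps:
h(u, D) = D (h(u, D) = D + 0 = D)
K(n, U) = -4 + 3*U (K(n, U) = 3*U - 4 = -4 + 3*U)
23*(K(-4, h(-3, -1)) + 32) = 23*((-4 + 3*(-1)) + 32) = 23*((-4 - 3) + 32) = 23*(-7 + 32) = 23*25 = 575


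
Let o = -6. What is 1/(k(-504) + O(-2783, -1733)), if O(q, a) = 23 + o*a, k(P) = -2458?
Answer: 1/7963 ≈ 0.00012558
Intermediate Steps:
O(q, a) = 23 - 6*a
1/(k(-504) + O(-2783, -1733)) = 1/(-2458 + (23 - 6*(-1733))) = 1/(-2458 + (23 + 10398)) = 1/(-2458 + 10421) = 1/7963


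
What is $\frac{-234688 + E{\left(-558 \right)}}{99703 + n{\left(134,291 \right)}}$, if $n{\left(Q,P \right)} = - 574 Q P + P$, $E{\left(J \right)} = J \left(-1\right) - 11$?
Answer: $\frac{234141}{22282562} \approx 0.010508$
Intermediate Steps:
$E{\left(J \right)} = -11 - J$ ($E{\left(J \right)} = - J - 11 = -11 - J$)
$n{\left(Q,P \right)} = P - 574 P Q$ ($n{\left(Q,P \right)} = - 574 P Q + P = P - 574 P Q$)
$\frac{-234688 + E{\left(-558 \right)}}{99703 + n{\left(134,291 \right)}} = \frac{-234688 - -547}{99703 + 291 \left(1 - 76916\right)} = \frac{-234688 + \left(-11 + 558\right)}{99703 + 291 \left(1 - 76916\right)} = \frac{-234688 + 547}{99703 + 291 \left(-76915\right)} = - \frac{234141}{99703 - 22382265} = - \frac{234141}{-22282562} = \left(-234141\right) \left(- \frac{1}{22282562}\right) = \frac{234141}{22282562}$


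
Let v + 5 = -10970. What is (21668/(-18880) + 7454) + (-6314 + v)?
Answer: -46426617/4720 ≈ -9836.1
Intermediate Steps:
v = -10975 (v = -5 - 10970 = -10975)
(21668/(-18880) + 7454) + (-6314 + v) = (21668/(-18880) + 7454) + (-6314 - 10975) = (21668*(-1/18880) + 7454) - 17289 = (-5417/4720 + 7454) - 17289 = 35177463/4720 - 17289 = -46426617/4720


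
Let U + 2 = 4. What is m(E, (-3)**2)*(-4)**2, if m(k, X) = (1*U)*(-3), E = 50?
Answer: -96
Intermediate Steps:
U = 2 (U = -2 + 4 = 2)
m(k, X) = -6 (m(k, X) = (1*2)*(-3) = 2*(-3) = -6)
m(E, (-3)**2)*(-4)**2 = -6*(-4)**2 = -6*16 = -96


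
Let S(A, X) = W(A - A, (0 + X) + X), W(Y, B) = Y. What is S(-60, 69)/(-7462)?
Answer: 0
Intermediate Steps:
S(A, X) = 0 (S(A, X) = A - A = 0)
S(-60, 69)/(-7462) = 0/(-7462) = 0*(-1/7462) = 0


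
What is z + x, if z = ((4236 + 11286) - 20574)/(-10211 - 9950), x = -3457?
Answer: -69691525/20161 ≈ -3456.8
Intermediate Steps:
z = 5052/20161 (z = (15522 - 20574)/(-20161) = -5052*(-1/20161) = 5052/20161 ≈ 0.25058)
z + x = 5052/20161 - 3457 = -69691525/20161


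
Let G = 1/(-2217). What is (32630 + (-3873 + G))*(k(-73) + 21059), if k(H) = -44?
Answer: 446598647340/739 ≈ 6.0433e+8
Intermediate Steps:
G = -1/2217 ≈ -0.00045106
(32630 + (-3873 + G))*(k(-73) + 21059) = (32630 + (-3873 - 1/2217))*(-44 + 21059) = (32630 - 8586442/2217)*21015 = (63754268/2217)*21015 = 446598647340/739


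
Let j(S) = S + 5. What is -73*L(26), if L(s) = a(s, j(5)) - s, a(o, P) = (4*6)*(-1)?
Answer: 3650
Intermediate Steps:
j(S) = 5 + S
a(o, P) = -24 (a(o, P) = 24*(-1) = -24)
L(s) = -24 - s
-73*L(26) = -73*(-24 - 1*26) = -73*(-24 - 26) = -73*(-50) = 3650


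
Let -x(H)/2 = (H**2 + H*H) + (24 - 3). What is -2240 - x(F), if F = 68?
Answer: 16298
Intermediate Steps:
x(H) = -42 - 4*H**2 (x(H) = -2*((H**2 + H*H) + (24 - 3)) = -2*((H**2 + H**2) + 21) = -2*(2*H**2 + 21) = -2*(21 + 2*H**2) = -42 - 4*H**2)
-2240 - x(F) = -2240 - (-42 - 4*68**2) = -2240 - (-42 - 4*4624) = -2240 - (-42 - 18496) = -2240 - 1*(-18538) = -2240 + 18538 = 16298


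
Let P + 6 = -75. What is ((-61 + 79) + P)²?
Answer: 3969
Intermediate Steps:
P = -81 (P = -6 - 75 = -81)
((-61 + 79) + P)² = ((-61 + 79) - 81)² = (18 - 81)² = (-63)² = 3969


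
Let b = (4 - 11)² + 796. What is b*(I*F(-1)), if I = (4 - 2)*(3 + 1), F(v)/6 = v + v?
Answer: -81120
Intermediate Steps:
F(v) = 12*v (F(v) = 6*(v + v) = 6*(2*v) = 12*v)
I = 8 (I = 2*4 = 8)
b = 845 (b = (-7)² + 796 = 49 + 796 = 845)
b*(I*F(-1)) = 845*(8*(12*(-1))) = 845*(8*(-12)) = 845*(-96) = -81120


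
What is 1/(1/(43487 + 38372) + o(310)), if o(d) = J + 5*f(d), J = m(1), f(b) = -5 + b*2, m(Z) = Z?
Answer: 81859/251798285 ≈ 0.00032510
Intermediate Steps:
f(b) = -5 + 2*b
J = 1
o(d) = -24 + 10*d (o(d) = 1 + 5*(-5 + 2*d) = 1 + (-25 + 10*d) = -24 + 10*d)
1/(1/(43487 + 38372) + o(310)) = 1/(1/(43487 + 38372) + (-24 + 10*310)) = 1/(1/81859 + (-24 + 3100)) = 1/(1/81859 + 3076) = 1/(251798285/81859) = 81859/251798285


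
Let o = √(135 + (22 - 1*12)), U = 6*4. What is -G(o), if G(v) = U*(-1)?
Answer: 24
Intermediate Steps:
U = 24
o = √145 (o = √(135 + (22 - 12)) = √(135 + 10) = √145 ≈ 12.042)
G(v) = -24 (G(v) = 24*(-1) = -24)
-G(o) = -1*(-24) = 24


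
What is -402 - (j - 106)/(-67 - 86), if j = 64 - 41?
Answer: -61589/153 ≈ -402.54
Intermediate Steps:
j = 23
-402 - (j - 106)/(-67 - 86) = -402 - (23 - 106)/(-67 - 86) = -402 - (-83)/(-153) = -402 - (-83)*(-1)/153 = -402 - 1*83/153 = -402 - 83/153 = -61589/153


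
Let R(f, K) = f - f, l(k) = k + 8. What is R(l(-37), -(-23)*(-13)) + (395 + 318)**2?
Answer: 508369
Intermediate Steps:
l(k) = 8 + k
R(f, K) = 0
R(l(-37), -(-23)*(-13)) + (395 + 318)**2 = 0 + (395 + 318)**2 = 0 + 713**2 = 0 + 508369 = 508369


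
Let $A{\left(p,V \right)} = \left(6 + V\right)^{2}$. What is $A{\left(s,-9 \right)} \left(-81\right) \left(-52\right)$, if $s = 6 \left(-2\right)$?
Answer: $37908$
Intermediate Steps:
$s = -12$
$A{\left(s,-9 \right)} \left(-81\right) \left(-52\right) = \left(6 - 9\right)^{2} \left(-81\right) \left(-52\right) = \left(-3\right)^{2} \left(-81\right) \left(-52\right) = 9 \left(-81\right) \left(-52\right) = \left(-729\right) \left(-52\right) = 37908$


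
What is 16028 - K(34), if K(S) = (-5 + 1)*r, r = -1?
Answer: 16024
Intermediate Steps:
K(S) = 4 (K(S) = (-5 + 1)*(-1) = -4*(-1) = 4)
16028 - K(34) = 16028 - 1*4 = 16028 - 4 = 16024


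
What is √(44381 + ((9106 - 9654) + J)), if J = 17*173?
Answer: √46774 ≈ 216.27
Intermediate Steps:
J = 2941
√(44381 + ((9106 - 9654) + J)) = √(44381 + ((9106 - 9654) + 2941)) = √(44381 + (-548 + 2941)) = √(44381 + 2393) = √46774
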